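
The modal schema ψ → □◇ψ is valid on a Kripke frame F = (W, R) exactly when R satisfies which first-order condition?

symmetry

Suppose ψ→□◇ψ is valid. Take Rxy and set V(ψ)={x}. Then ψ at x, so □◇ψ at x, so ◇ψ at y, so some z with Ryz has ψ; z=x, i.e. Ryx.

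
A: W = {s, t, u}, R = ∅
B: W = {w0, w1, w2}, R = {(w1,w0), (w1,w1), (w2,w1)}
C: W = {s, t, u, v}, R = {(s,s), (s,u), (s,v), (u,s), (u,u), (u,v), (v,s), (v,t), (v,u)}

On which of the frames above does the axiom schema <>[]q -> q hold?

This is the axiom for symmetry; its first-order frame correspondent is forall x forall y (Rxy -> Ryx).
A: ✓.
B: fails — Rw1w0 but not Rw0w1.
C: fails — Rvt but not Rtv.

A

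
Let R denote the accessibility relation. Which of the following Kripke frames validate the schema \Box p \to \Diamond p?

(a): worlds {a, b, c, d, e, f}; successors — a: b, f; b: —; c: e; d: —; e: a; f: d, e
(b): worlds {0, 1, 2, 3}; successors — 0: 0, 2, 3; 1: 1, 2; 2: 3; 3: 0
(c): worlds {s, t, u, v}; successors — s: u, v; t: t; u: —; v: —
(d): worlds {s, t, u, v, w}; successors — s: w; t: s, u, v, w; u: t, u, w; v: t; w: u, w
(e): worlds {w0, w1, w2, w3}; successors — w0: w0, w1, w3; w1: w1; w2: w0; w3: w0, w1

This is the axiom for seriality; its first-order frame correspondent is \forall x \exists y Rxy.
(a): fails — world b has no successor.
(b): ✓.
(c): fails — world u has no successor.
(d): ✓.
(e): ✓.

(b), (d), (e)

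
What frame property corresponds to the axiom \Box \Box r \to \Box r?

density

Suppose □□r→□r is valid. Take Rxy and set V(r)={w : xR²w}. Then □□r at x, so □r at x, so r at y, i.e. ∃z(Rxz∧Rzy).
Conversely, any frame satisfying \forall x \forall y (Rxy \to \exists z (Rxz \wedge Rzy)) validates the schema.
Frame condition: \forall x \forall y (Rxy \to \exists z (Rxz \wedge Rzy)).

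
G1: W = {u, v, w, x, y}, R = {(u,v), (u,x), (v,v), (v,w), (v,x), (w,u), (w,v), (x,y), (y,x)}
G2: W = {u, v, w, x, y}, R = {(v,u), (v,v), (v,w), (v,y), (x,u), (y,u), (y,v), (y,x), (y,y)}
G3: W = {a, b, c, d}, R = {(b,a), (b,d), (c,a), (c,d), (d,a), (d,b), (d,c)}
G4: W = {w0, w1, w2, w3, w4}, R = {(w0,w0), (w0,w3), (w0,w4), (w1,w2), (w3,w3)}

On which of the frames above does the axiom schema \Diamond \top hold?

The schema corresponds to seriality: \forall x \exists y Rxy.
G1: satisfies the condition.
G2: fails — world u has no successor.
G3: fails — world a has no successor.
G4: fails — world w2 has no successor.

G1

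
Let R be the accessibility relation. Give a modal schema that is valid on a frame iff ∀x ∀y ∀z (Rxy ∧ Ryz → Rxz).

□p → □□p

A defining formula is □p → □□p (the 4 axiom).
Suppose □p→□□p is valid. Take Rxy, Ryz and set V(p)={w : Rxw}. Then □p at x, so □□p at x, so □p at y, so p at z, i.e. Rxz.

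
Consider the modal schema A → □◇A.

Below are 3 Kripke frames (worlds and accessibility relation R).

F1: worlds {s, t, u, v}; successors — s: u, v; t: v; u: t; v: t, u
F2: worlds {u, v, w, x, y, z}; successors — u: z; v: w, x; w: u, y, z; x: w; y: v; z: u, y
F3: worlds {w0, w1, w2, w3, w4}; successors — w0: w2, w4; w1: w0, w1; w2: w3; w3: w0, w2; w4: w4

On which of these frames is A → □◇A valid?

Frame correspondent (Sahlqvist): ∀x ∀y (Rxy → Ryx) — i.e. symmetry.
F1: fails — Rut but not Rtu.
F2: fails — Rxw but not Rwx.
F3: fails — Rw1w0 but not Rw0w1.
Valid on no frame.

none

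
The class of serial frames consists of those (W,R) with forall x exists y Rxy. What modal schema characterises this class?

□q → ◇q

A defining formula is □q → ◇q (the D axiom).
Suppose □q→◇q is valid. At any x set V(q)=W. Then □q at x, so ◇q at x, so x has a successor.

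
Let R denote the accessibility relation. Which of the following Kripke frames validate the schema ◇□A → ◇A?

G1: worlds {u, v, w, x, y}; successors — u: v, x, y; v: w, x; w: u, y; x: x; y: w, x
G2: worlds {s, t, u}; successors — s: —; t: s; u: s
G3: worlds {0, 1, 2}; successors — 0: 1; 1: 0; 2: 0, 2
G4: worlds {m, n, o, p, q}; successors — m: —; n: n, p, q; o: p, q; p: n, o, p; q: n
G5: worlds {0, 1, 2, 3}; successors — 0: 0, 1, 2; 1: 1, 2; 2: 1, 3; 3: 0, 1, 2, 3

G5

The schema corresponds to a generalized confluence (Geach) condition: ∀x ∀y (xRy → ∃w (yRw ∧ xRw)).
G1: fails — vRw but no t with wRt and vRt.
G2: fails — tRs but no w with sRw and tRw.
G3: fails — 0R1 but no w with 1Rw and 0Rw.
G4: fails — oRq but no w with qRw and oRw.
G5: holds.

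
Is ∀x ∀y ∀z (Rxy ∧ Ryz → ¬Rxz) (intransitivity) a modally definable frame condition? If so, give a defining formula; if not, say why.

If a class were modally definable it would be closed under surjective bounded morphisms (Goldblatt–Thomason).
The 5-cycle (worlds w0,w1,w2,w3,w4 with w0→w1→w2→w3→w4→w0) is intransitive. Mapping every world to a single reflexive point • is a surjective bounded morphism; the reflexive point is not intransitive (R••∧R•• but R••).
So no modal formula (or set of formulas) defines exactly the intransitive frames.

Not definable by any modal formula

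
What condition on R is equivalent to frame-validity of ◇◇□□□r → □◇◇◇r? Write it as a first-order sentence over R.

∀x ∀y ∀z ((xR²y ∧ xRz) → ∃w (yR³w ∧ zR³w))

This is a Sahlqvist (Geach-type) schema ◇^2□^3r → □^1◇^3r.
Minimal-valuation argument: fix x; take any y with xR^2y and any z with xR^1z. Set V(r) to the set of worlds R-reachable from y in exactly 3 steps. Then □^3r holds at y, so the antecedent holds at x; validity forces ◇^3r at z, giving a w with zR^3w and yR^3w.
First-order correspondent: ∀x ∀y ∀z ((xR²y ∧ xRz) → ∃w (yR³w ∧ zR³w)).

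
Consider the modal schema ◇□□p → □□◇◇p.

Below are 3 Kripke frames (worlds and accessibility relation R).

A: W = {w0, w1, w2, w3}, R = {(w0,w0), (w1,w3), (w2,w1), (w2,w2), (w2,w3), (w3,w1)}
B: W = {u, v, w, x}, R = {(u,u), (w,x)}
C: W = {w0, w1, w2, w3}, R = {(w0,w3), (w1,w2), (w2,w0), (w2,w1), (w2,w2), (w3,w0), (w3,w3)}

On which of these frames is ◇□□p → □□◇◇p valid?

The schema corresponds to a generalized confluence (Geach) condition: ∀x ∀y ∀z ((xRy ∧ xR²z) → ∃w (yR²w ∧ zR²w)).
A: fails — w1Rw3, w1R²w1 but no w with w3R²w and w1R²w.
B: condition met.
C: condition met.

B, C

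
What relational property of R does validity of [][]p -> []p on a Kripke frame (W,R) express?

density: forall x forall y (Rxy -> exists z (Rxz & Rzy))

Suppose □□p→□p is valid. Take Rxy and set V(p)={w : xR²w}. Then □□p at x, so □p at x, so p at y, i.e. ∃z(Rxz∧Rzy).
Conversely, on a frame with density the schema holds at every world under every valuation.
Frame condition: forall x forall y (Rxy -> exists z (Rxz & Rzy)).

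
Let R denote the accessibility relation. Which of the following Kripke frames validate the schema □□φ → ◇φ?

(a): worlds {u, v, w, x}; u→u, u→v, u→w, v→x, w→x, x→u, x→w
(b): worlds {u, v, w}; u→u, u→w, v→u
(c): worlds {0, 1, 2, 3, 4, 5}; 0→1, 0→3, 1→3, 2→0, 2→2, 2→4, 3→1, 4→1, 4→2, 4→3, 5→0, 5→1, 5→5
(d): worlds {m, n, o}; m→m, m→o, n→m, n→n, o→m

(d)

This is the axiom for a generalized confluence (Geach) condition; its first-order frame correspondent is ∀x ∃w (xR²w ∧ xRw).
(a): fails — at v but no t with vR²t and vRt.
(b): fails — at w but no t with wR²t and wRt.
(c): fails — at 1 but no w with 1R²w and 1Rw.
(d): satisfies the condition.
Valid on: (d).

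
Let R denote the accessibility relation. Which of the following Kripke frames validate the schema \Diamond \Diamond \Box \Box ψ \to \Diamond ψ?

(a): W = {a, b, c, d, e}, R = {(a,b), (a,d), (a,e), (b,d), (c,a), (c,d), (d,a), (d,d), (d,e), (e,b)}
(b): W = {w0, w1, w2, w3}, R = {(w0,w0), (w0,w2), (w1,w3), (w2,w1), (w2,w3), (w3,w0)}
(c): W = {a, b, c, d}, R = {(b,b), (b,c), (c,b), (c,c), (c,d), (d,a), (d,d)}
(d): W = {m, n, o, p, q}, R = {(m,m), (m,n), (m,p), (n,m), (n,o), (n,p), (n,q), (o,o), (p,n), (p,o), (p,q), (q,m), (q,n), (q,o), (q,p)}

This is the axiom for a generalized confluence (Geach) condition; its first-order frame correspondent is \forall x \forall y (x R^2 y \to \exists w (y R^2 w \wedge xRw)).
(a): condition met.
(b): fails — w2R²w3 but no w with w3R²w and w2Rw.
(c): fails — bR²d but no w with dR²w and bRw.
(d): fails — mR²o but no w with oR²w and mRw.
Valid on: (a).

(a)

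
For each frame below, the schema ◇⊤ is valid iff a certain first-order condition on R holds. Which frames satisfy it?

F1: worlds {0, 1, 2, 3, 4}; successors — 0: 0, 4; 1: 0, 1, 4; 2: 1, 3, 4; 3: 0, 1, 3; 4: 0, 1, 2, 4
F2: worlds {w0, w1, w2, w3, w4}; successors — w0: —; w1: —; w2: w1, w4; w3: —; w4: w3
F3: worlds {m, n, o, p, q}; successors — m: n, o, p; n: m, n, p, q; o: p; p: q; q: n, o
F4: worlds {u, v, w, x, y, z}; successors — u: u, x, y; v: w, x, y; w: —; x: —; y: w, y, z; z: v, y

F1, F3

Frame correspondent (Sahlqvist): ∀x ∃y Rxy — i.e. seriality.
F1: satisfies the condition.
F2: fails — world w0 has no successor.
F3: satisfies the condition.
F4: fails — world w has no successor.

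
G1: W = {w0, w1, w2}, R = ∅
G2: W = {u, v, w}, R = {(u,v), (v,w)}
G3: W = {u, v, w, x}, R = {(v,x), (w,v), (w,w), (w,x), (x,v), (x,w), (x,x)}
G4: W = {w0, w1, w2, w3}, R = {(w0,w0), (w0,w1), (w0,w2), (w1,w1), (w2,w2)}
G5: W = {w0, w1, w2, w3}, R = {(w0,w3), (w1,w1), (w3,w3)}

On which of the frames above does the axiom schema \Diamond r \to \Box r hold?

G1, G2, G5

This is the axiom for partial functionality; its first-order frame correspondent is \forall x \forall y \forall z (Rxy \wedge Rxz \to y = z).
G1: ✓.
G2: ✓.
G3: fails — w sees both v and w.
G4: fails — w0 sees both w0 and w1.
G5: ✓.
Valid on: G1, G2, G5.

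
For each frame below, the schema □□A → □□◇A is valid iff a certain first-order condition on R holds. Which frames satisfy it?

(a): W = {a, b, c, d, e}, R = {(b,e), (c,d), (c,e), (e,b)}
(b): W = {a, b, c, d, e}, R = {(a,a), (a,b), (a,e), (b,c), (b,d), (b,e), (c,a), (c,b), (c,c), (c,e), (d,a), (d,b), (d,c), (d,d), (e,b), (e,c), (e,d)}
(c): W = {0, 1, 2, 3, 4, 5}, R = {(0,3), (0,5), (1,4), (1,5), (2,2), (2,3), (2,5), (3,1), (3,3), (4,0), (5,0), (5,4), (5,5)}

(b)

Frame correspondent (Sahlqvist): ∀x ∀z (xR²z → ∃w (xR²w ∧ zRw)) — i.e. a generalized confluence (Geach) condition.
(a): fails — bR²b but no w with bR²w and bRw.
(b): satisfies the condition.
(c): fails — 3R²4 but no w with 3R²w and 4Rw.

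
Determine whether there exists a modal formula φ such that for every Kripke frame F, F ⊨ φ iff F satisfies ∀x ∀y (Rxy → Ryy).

This is a Sahlqvist condition; the T□ axiom □(□r → r) defines it.
Suppose □(□r→r) is valid. Take Rxy and set V(r)={w : Ryw}. Then at y, □r holds; since □(□r→r) at x, □r→r at y, so r at y, i.e. Ryy.

Yes — defined by □(□r → r)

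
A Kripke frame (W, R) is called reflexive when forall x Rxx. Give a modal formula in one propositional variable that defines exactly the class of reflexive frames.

A defining formula is □r → r (the T axiom).

□r → r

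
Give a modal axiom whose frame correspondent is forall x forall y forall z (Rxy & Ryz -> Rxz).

□s → □□s

This is transitivity; the standard corresponding axiom is 4: □s → □□s.
Suppose □s→□□s is valid. Take Rxy, Ryz and set V(s)={w : Rxw}. Then □s at x, so □□s at x, so □s at y, so s at z, i.e. Rxz.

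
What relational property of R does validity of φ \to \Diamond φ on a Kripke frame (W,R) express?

This is frame-equivalent to □φ → φ (substitute ¬φ for φ and contrapose).
Suppose □φ→φ is valid. At any x set V(φ)={w : Rxw}. Then □φ holds at x, so φ holds at x, i.e. Rxx.

reflexivity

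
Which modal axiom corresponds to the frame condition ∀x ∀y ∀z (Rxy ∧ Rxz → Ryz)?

◇r → □◇r

The condition is the Euclidean property. The 5 schema ◇r → □◇r defines it.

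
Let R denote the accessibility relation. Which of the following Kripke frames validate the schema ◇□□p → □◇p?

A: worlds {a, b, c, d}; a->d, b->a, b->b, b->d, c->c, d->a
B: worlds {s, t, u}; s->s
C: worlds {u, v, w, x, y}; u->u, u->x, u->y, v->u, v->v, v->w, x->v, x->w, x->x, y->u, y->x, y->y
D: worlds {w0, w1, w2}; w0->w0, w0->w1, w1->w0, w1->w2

B

The schema corresponds to a generalized confluence (Geach) condition: ∀x ∀y ∀z ((xRy ∧ xRz) → ∃w (yR²w ∧ zRw)).
A: fails — aRd, aRd but no w with dR²w and dRw.
B: satisfies the condition.
C: fails — vRu, vRw but no t with uR²t and wRt.
D: fails — w1Rw0, w1Rw2 but no w with w0R²w and w2Rw.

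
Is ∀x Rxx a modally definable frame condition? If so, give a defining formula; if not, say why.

This is a Sahlqvist condition; the T axiom □q → q defines it.

Yes, by □q → q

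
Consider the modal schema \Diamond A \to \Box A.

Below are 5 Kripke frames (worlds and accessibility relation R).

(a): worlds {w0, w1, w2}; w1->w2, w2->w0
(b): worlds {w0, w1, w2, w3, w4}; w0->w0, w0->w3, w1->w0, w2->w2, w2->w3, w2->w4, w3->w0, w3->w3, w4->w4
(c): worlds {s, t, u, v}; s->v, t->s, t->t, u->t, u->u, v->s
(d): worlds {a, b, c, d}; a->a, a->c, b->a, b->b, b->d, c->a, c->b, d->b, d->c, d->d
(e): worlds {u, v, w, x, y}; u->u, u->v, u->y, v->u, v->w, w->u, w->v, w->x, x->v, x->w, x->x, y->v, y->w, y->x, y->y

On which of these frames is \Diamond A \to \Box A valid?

(a)

Frame correspondent (Sahlqvist): \forall x \forall y \forall z (Rxy \wedge Rxz \to y = z) — i.e. partial functionality.
(a): ✓.
(b): fails — w0 sees both w0 and w3.
(c): fails — t sees both s and t.
(d): fails — a sees both a and c.
(e): fails — u sees both u and v.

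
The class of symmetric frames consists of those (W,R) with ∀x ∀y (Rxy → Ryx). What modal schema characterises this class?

q → □◇q

A defining formula is q → □◇q (the B axiom).
Suppose q→□◇q is valid. Take Rxy and set V(q)={x}. Then q at x, so □◇q at x, so ◇q at y, so some z with Ryz has q; z=x, i.e. Ryx.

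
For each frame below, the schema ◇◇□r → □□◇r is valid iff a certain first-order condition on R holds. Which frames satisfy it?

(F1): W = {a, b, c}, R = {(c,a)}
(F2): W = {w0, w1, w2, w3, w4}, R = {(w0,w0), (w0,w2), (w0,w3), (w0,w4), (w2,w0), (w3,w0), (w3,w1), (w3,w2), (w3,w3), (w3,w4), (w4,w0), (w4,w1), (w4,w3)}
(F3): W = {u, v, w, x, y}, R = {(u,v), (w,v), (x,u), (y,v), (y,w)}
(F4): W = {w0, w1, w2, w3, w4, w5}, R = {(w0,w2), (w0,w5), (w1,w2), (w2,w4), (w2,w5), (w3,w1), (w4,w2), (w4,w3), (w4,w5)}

This is the axiom for a generalized confluence (Geach) condition; its first-order frame correspondent is ∀x ∀y ∀z ((xR²y ∧ xR²z) → ∃w (yRw ∧ zRw)).
(F1): satisfies the condition.
(F2): fails — w0R²w0, w0R²w1 but no w with w0Rw and w1Rw.
(F3): fails — xR²v, xR²v but no t with vRt and vRt.
(F4): fails — w0R²w4, w0R²w5 but no w with w4Rw and w5Rw.
Valid on: (F1).

(F1)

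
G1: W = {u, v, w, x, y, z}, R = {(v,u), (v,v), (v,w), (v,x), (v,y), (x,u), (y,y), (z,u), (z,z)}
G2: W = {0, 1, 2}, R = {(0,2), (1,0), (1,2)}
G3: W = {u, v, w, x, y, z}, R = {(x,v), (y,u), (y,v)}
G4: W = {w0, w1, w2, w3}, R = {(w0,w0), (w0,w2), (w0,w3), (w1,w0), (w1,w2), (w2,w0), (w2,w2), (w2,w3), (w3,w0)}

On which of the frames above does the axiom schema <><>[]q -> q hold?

G3

This is the axiom for a generalized confluence (Geach) condition; its first-order frame correspondent is forall x forall y (x R^2 y -> exists w (yRw & x = w)).
G1: fails — vR²u but no t with uRt and v=t.
G2: fails — 1R²2 but no w with 2Rw and 1=w.
G3: holds.
G4: fails — w1R²w0 but no w with w0Rw and w1=w.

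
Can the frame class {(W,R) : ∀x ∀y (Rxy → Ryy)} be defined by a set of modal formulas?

Yes, by □(□p → p)

The condition is shift-reflexivity. A defining modal formula is □(□p → p).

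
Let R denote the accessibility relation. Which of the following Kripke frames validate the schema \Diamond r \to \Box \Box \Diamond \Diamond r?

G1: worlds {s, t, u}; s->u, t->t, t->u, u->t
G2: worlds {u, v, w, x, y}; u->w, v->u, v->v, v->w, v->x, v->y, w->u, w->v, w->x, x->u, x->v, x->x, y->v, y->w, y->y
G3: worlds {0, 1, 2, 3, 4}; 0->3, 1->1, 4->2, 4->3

G1, G3

This is the axiom for a generalized confluence (Geach) condition; its first-order frame correspondent is \forall x \forall y \forall z ((xRy \wedge x R^2 z) \to \exists w (y = w \wedge z R^2 w)).
G1: ✓.
G2: fails — uRw, uR²u but no t with w=t and uR²t.
G3: ✓.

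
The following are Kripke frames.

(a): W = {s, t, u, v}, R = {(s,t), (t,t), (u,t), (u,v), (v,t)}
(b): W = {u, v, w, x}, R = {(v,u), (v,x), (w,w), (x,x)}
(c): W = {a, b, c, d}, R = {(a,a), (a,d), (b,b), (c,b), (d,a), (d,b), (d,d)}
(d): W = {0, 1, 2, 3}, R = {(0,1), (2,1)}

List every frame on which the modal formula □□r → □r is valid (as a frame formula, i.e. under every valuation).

This is the axiom for density; its first-order frame correspondent is ∀x ∀y (Rxy → ∃z (Rxz ∧ Rzy)).
(a): fails — Ruv but no z with Ruz and Rzv.
(b): fails — Rvu but no z with Rvz and Rzu.
(c): holds.
(d): fails — R01 but no z with R0z and Rz1.
Valid on: (c).

(c)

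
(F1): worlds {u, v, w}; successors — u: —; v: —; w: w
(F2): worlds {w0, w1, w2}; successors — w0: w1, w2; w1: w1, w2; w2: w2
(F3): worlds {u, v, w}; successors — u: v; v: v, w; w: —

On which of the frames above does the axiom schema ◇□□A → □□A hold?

(F1)

This is the axiom for a generalized confluence (Geach) condition; its first-order frame correspondent is ∀x ∀y ∀z ((xRy ∧ xR²z) → ∃w (yR²w ∧ z = w)).
(F1): condition met.
(F2): fails — w0Rw2, w0R²w1 but no w with w2R²w and w1=w.
(F3): fails — vRw, vR²v but no t with wR²t and v=t.
Valid on: (F1).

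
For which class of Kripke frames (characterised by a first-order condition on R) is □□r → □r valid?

Density

Suppose □□r→□r is valid. Take Rxy and set V(r)={w : xR²w}. Then □□r at x, so □r at x, so r at y, i.e. ∃z(Rxz∧Rzy).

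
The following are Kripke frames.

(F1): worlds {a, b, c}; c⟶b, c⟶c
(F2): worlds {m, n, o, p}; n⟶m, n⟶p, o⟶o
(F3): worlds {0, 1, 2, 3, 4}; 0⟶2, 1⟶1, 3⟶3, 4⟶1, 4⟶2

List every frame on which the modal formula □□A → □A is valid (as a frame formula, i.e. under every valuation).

This is the axiom for density; its first-order frame correspondent is ∀x ∀y (Rxy → ∃z (Rxz ∧ Rzy)).
(F1): satisfies the condition.
(F2): fails — Rnm but no z with Rnz and Rzm.
(F3): fails — R02 but no z with R0z and Rz2.
Valid on: (F1).

(F1)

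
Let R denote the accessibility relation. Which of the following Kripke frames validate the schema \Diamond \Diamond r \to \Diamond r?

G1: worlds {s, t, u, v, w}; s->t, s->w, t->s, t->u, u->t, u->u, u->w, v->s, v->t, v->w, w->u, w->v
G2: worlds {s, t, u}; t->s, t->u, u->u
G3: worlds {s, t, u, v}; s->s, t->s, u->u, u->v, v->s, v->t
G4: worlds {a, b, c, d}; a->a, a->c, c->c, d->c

Frame correspondent (Sahlqvist): \forall x \forall y \forall z (Rxy \wedge Ryz \to Rxz) — i.e. transitivity.
G1: fails — Ruw and Rwv but not Ruv.
G2: holds.
G3: fails — Ruv and Rvt but not Rut.
G4: holds.

G2, G4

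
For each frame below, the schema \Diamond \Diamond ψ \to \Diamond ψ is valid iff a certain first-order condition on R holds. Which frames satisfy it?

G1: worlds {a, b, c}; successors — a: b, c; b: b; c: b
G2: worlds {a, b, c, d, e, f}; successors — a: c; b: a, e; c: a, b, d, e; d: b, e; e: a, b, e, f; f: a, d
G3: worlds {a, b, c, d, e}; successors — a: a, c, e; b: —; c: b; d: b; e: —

G1

Frame correspondent (Sahlqvist): \forall x \forall y \forall z (Rxy \wedge Ryz \to Rxz) — i.e. transitivity.
G1: holds.
G2: fails — Rde and Rea but not Rda.
G3: fails — Rac and Rcb but not Rab.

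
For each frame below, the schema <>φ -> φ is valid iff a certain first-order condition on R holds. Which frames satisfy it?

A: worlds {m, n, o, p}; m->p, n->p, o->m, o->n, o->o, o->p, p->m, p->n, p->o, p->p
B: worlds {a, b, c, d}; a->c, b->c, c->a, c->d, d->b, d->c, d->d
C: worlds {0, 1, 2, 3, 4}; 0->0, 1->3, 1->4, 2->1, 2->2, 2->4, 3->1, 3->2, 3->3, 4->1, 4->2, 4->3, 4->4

none

The schema corresponds to a generalized confluence (Geach) condition: forall x forall y (xRy -> exists w (y = w & x = w)).
A: fails — mRp but p ≠ m.
B: fails — aRc but c ≠ a.
C: fails — 1R3 but 3 ≠ 1.
Valid on no frame.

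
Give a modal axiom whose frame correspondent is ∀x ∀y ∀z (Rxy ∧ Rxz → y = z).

◇s → □s

This is partial functionality; the standard corresponding axiom is CD: ◇s → □s.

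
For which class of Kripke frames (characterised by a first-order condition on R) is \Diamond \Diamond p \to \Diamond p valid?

transitivity: \forall x \forall y \forall z (Rxy \wedge Ryz \to Rxz)

Replacing p by ¬p and contraposing gives the equivalent schema □p → □□p.
Suppose □p→□□p is valid. Take Rxy, Ryz and set V(p)={w : Rxw}. Then □p at x, so □□p at x, so □p at y, so p at z, i.e. Rxz.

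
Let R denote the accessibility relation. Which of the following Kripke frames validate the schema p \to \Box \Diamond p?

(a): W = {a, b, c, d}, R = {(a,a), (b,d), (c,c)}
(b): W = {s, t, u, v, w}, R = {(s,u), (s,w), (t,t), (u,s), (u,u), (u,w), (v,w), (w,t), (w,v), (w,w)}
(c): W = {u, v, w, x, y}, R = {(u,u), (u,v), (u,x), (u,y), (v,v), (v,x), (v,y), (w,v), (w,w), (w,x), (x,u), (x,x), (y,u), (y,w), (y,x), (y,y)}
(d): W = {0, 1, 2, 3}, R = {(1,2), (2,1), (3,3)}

(d)

This is the axiom for symmetry; its first-order frame correspondent is \forall x \forall y (Rxy \to Ryx).
(a): fails — Rbd but not Rdb.
(b): fails — Rwt but not Rtw.
(c): fails — Ruv but not Rvu.
(d): satisfies the condition.
Valid on: (d).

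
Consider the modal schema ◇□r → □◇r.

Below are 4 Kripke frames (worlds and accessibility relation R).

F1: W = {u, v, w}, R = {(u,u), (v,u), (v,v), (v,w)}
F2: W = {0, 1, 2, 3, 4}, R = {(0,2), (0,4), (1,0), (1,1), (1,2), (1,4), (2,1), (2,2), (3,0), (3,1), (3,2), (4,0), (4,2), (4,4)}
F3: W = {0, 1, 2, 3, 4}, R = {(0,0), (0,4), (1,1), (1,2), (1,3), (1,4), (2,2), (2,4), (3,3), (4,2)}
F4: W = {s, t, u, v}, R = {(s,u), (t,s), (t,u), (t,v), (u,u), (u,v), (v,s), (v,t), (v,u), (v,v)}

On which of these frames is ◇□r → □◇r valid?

F2, F4

Frame correspondent (Sahlqvist): ∀x ∀y ∀z (Rxy ∧ Rxz → ∃w (Ryw ∧ Rzw)) — i.e. convergence.
F1: fails — Rvu and Rvw but u and w have no common successor.
F2: ✓.
F3: fails — R00 and R04 but 0 and 4 have no common successor.
F4: ✓.
Valid on: F2, F4.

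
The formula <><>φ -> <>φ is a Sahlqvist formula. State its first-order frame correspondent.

transitivity: forall x forall y forall z (Rxy & Ryz -> Rxz)

Equivalently (dual form): □φ → □□φ.
Suppose □φ→□□φ is valid. Take Rxy, Ryz and set V(φ)={w : Rxw}. Then □φ at x, so □□φ at x, so □φ at y, so φ at z, i.e. Rxz.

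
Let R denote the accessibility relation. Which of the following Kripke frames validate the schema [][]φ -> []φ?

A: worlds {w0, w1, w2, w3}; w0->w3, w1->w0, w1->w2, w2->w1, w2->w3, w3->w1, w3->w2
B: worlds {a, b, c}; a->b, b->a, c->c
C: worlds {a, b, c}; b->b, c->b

This is the axiom for density; its first-order frame correspondent is forall x forall y (Rxy -> exists z (Rxz & Rzy)).
A: fails — Rw1w2 but no z with Rw1z and Rzw2.
B: fails — Rab but no z with Raz and Rzb.
C: condition met.

C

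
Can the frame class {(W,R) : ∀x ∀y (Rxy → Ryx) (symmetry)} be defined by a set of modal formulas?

This is a Sahlqvist condition; the B axiom q → □◇q defines it.
Suppose q→□◇q is valid. Take Rxy and set V(q)={x}. Then q at x, so □◇q at x, so ◇q at y, so some z with Ryz has q; z=x, i.e. Ryx.

Definable; q → □◇q defines it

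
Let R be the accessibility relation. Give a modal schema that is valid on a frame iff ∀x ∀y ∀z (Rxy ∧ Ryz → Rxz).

□r → □□r

A defining formula is □r → □□r (the 4 axiom).
Suppose □r→□□r is valid. Take Rxy, Ryz and set V(r)={w : Rxw}. Then □r at x, so □□r at x, so □r at y, so r at z, i.e. Rxz.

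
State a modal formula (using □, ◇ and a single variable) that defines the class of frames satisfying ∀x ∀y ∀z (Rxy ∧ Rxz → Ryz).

A defining formula is ◇s → □◇s (the 5 axiom).
Suppose ◇s→□◇s is valid. Take Rxy, Rxz and set V(s)={y}. Then ◇s at x, so □◇s at x, so ◇s at z, so some w with Rzw has s; w=y, i.e. Rzy. By symmetry of the argument, Ryz.

◇s → □◇s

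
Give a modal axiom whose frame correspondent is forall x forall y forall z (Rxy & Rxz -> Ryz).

◇ψ → □◇ψ

A defining formula is ◇ψ → □◇ψ (the 5 axiom).
Suppose ◇ψ→□◇ψ is valid. Take Rxy, Rxz and set V(ψ)={y}. Then ◇ψ at x, so □◇ψ at x, so ◇ψ at z, so some w with Rzw has ψ; w=y, i.e. Rzy. By symmetry of the argument, Ryz.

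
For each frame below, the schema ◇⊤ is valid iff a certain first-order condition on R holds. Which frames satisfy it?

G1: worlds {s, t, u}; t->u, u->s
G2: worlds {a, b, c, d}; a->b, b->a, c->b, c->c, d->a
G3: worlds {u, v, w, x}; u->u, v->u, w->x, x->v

G2, G3

This is the axiom for seriality; its first-order frame correspondent is ∀x ∃y Rxy.
G1: fails — world s has no successor.
G2: ✓.
G3: ✓.
Valid on: G2, G3.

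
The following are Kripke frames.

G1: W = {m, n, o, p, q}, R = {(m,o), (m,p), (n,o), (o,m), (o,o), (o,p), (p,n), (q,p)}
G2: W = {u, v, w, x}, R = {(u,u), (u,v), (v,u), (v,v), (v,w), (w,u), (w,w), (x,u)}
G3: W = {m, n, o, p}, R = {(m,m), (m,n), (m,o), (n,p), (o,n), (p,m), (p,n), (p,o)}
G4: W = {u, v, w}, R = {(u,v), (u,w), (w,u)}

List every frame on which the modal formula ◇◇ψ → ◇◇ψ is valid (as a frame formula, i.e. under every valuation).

Frame correspondent (Sahlqvist): ∀x ∀y (xR²y → ∃w (y = w ∧ xR²w)) — i.e. a generalized confluence (Geach) condition.
G1: condition met.
G2: condition met.
G3: condition met.
G4: condition met.

G1, G2, G3, G4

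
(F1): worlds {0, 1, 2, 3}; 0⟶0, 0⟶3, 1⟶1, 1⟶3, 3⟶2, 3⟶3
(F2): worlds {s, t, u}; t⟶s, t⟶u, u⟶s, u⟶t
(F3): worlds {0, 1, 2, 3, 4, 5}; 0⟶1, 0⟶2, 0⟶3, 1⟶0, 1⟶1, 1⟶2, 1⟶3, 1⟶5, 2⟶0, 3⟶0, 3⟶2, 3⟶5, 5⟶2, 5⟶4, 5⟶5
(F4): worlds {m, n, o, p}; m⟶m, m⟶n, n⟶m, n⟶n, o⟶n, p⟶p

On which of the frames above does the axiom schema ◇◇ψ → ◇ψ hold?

none

This is the axiom for transitivity; its first-order frame correspondent is ∀x ∀y ∀z (Rxy ∧ Ryz → Rxz).
(F1): fails — R03 and R32 but not R02.
(F2): fails — Rtu and Rut but not Rtt.
(F3): fails — R02 and R20 but not R00.
(F4): fails — Ron and Rnm but not Rom.
Valid on no frame.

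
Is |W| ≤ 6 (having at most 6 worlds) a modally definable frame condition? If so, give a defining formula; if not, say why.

Modal frame validity is preserved under disjoint unions.
Any modal formula valid on each of 7 disjoint one-world frames is valid on their disjoint union (validity is preserved under disjoint unions). Each one-world frame has |W|=1≤6, but the union has |W|=7.
Hence having at most 6 worlds is not modally definable.

Not definable by any modal formula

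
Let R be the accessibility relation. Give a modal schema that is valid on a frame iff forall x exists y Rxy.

The condition is seriality. The D schema □ψ → ◇ψ defines it.

□ψ → ◇ψ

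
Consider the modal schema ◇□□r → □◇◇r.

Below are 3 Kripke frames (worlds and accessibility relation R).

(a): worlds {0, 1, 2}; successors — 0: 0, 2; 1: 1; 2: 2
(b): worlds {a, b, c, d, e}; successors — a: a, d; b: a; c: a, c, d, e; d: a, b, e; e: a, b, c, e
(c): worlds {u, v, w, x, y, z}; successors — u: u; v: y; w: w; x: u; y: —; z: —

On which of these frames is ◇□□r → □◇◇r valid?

(a), (b)

The schema corresponds to a generalized confluence (Geach) condition: ∀x ∀y ∀z ((xRy ∧ xRz) → ∃w (yR²w ∧ zR²w)).
(a): holds.
(b): holds.
(c): fails — vRy, vRy but no t with yR²t and yR²t.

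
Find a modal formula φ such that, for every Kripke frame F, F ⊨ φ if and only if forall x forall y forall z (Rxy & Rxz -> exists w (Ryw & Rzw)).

A defining formula is ◇□ψ → □◇ψ (the .2 axiom).
Suppose ◇□ψ→□◇ψ is valid. Take Rxy, Rxz and set V(ψ)={w : Ryw}. Then □ψ at y so ◇□ψ at x, so □◇ψ at x, so ◇ψ at z, giving w with Rzw and Ryw.

◇□ψ → □◇ψ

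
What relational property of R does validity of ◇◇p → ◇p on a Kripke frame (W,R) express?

transitivity: ∀x ∀y ∀z (Rxy ∧ Ryz → Rxz)

This schema is equivalent to the 4 axiom □p → □□p.
It corresponds to transitivity: ∀x ∀y ∀z (Rxy ∧ Ryz → Rxz).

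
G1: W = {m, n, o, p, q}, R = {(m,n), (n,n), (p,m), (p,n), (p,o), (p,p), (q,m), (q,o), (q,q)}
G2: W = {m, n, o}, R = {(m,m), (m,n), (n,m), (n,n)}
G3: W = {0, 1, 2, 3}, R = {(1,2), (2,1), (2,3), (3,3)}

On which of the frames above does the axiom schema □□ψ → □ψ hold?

The schema corresponds to density: ∀x ∀y (Rxy → ∃z (Rxz ∧ Rzy)).
G1: condition met.
G2: condition met.
G3: fails — R12 but no z with R1z and Rz2.
Valid on: G1, G2.

G1, G2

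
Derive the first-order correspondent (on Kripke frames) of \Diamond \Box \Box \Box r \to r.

This is a Sahlqvist (Geach-type) schema ◇^1□^3r → □^0◇^0r.
Minimal-valuation argument: fix x; take any y with xR^1y and any z with xR^0z. Set V(r) to the set of worlds R-reachable from y in exactly 3 steps. Then □^3r holds at y, so the antecedent holds at x; validity forces ◇^0r at z, giving a w with zR^0w and yR^3w.
First-order correspondent: \forall x \forall y (xRy \to \exists w (y R^3 w \wedge x = w)).

\forall x \forall y (xRy \to \exists w (y R^3 w \wedge x = w))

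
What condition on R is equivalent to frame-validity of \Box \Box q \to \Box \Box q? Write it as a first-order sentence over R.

\forall x \forall z (x R^2 z \to \exists w (x R^2 w \wedge z = w))

This is a Sahlqvist (Geach-type) schema ◇^0□^2q → □^2◇^0q.
First-order correspondent: \forall x \forall z (x R^2 z \to \exists w (x R^2 w \wedge z = w)).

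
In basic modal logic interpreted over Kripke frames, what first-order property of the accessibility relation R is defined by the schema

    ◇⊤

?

◇⊤ holds at w iff w has a successor, so frame-validity of ◇⊤ is exactly seriality. Equivalently via □r → ◇r:
Suppose □r→◇r is valid. At any x set V(r)=W. Then □r at x, so ◇r at x, so x has a successor.
Conversely, any frame satisfying ∀x ∃y Rxy validates the schema.
Frame condition: ∀x ∃y Rxy.

Seriality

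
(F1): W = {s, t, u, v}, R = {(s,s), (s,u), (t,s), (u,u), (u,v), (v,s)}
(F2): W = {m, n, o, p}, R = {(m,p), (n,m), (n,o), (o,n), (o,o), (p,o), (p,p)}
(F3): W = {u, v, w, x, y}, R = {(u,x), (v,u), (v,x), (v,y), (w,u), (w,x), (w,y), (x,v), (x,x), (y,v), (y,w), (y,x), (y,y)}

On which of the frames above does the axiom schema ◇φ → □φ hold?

none

This is the axiom for partial functionality; its first-order frame correspondent is ∀x ∀y ∀z (Rxy ∧ Rxz → y = z).
(F1): fails — s sees both s and u.
(F2): fails — n sees both m and o.
(F3): fails — v sees both u and x.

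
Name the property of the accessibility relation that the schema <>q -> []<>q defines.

This is the 5 axiom.
Its frame correspondent is the Euclidean property — forall x forall y forall z (Rxy & Rxz -> Ryz).

The Euclidean property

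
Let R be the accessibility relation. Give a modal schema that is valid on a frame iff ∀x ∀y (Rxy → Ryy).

□(□q → q)

A defining formula is □(□q → q) (the T□ axiom).
Suppose □(□q→q) is valid. Take Rxy and set V(q)={w : Ryw}. Then at y, □q holds; since □(□q→q) at x, □q→q at y, so q at y, i.e. Ryy.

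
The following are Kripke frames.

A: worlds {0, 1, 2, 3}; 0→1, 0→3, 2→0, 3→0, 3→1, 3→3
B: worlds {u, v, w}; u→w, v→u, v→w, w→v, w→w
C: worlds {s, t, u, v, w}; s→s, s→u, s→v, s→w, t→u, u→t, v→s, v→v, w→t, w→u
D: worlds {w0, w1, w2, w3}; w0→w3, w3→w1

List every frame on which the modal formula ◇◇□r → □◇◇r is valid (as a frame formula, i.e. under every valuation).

B

Frame correspondent (Sahlqvist): ∀x ∀y ∀z ((xR²y ∧ xRz) → ∃w (yRw ∧ zR²w)) — i.e. a generalized confluence (Geach) condition.
A: fails — 0R²0, 0R1 but no w with 0Rw and 1R²w.
B: ✓.
C: fails — sR²u, sRu but no w* with uRw* and uR²w*.
D: fails — w0R²w1, w0Rw3 but no w with w1Rw and w3R²w.
Valid on: B.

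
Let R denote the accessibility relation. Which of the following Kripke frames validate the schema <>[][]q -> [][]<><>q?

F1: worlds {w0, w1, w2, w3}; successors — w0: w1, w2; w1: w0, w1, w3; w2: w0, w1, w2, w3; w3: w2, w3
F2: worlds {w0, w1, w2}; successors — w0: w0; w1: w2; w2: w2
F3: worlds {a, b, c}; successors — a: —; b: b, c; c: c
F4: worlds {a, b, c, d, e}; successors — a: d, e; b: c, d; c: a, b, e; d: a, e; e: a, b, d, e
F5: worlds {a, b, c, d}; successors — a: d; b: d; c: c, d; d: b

F1, F2, F3, F4

This is the axiom for a generalized confluence (Geach) condition; its first-order frame correspondent is forall x forall y forall z ((xRy & x R^2 z) -> exists w (y R^2 w & z R^2 w)).
F1: condition met.
F2: condition met.
F3: condition met.
F4: condition met.
F5: fails — aRd, aR²b but no w with dR²w and bR²w.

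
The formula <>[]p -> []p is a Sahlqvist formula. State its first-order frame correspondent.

the Euclidean property

This is frame-equivalent to ◇p → □◇p (substitute ¬p for p and contrapose).
Suppose ◇p→□◇p is valid. Take Rxy, Rxz and set V(p)={y}. Then ◇p at x, so □◇p at x, so ◇p at z, so some w with Rzw has p; w=y, i.e. Rzy. By symmetry of the argument, Ryz.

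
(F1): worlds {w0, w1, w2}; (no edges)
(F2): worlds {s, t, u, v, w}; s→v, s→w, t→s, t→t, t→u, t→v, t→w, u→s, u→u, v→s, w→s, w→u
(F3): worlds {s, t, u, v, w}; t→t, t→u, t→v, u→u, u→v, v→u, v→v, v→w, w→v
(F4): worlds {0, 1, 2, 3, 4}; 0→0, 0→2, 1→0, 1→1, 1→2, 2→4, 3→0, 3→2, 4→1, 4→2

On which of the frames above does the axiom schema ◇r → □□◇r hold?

(F1)

The schema corresponds to a generalized confluence (Geach) condition: ∀x ∀y ∀z ((xRy ∧ xR²z) → ∃w (y = w ∧ zRw)).
(F1): ✓.
(F2): fails — sRv, sR²u but no w* with v=w* and uRw*.
(F3): fails — tRt, tR²u but no w* with t=w* and uRw*.
(F4): fails — 0R0, 0R²2 but no w with 0=w and 2Rw.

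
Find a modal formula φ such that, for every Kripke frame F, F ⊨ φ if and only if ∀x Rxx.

This is reflexivity; the standard corresponding axiom is T: □s → s.

□s → s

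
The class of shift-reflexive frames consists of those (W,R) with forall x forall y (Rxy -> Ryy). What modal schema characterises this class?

□(□s → s)

This is shift-reflexivity; the standard corresponding axiom is T□: □(□s → s).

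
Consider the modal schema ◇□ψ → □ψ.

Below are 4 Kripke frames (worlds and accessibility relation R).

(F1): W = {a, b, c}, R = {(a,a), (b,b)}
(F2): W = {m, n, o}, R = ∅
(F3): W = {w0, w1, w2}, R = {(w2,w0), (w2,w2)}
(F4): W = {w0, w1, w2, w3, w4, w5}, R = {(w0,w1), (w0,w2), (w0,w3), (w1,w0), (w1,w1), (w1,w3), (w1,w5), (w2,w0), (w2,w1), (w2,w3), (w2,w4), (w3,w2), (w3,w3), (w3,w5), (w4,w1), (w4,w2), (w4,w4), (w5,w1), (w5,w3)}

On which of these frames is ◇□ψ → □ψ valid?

(F1), (F2)

This is the axiom for the Euclidean property; its first-order frame correspondent is ∀x ∀y ∀z (Rxy ∧ Rxz → Ryz).
(F1): ✓.
(F2): ✓.
(F3): fails — Rw2w0 and Rw2w0 but not Rw0w0.
(F4): fails — Rw0w1 and Rw0w2 but not Rw1w2.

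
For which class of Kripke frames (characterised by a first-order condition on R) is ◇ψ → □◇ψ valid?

the Euclidean property: ∀x ∀y ∀z (Rxy ∧ Rxz → Ryz)

Suppose ◇ψ→□◇ψ is valid. Take Rxy, Rxz and set V(ψ)={y}. Then ◇ψ at x, so □◇ψ at x, so ◇ψ at z, so some w with Rzw has ψ; w=y, i.e. Rzy. By symmetry of the argument, Ryz.
Conversely, any frame satisfying ∀x ∀y ∀z (Rxy ∧ Rxz → Ryz) validates the schema.
Frame condition: ∀x ∀y ∀z (Rxy ∧ Rxz → Ryz).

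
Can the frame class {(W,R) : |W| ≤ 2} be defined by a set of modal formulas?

Not modally definable

If a class were modally definable it would be closed under disjoint unions (Goldblatt–Thomason).
Any modal formula valid on each of 3 disjoint one-world frames is valid on their disjoint union (validity is preserved under disjoint unions). Each one-world frame has |W|=1≤2, but the union has |W|=3.
Hence having at most 2 worlds is not modally definable.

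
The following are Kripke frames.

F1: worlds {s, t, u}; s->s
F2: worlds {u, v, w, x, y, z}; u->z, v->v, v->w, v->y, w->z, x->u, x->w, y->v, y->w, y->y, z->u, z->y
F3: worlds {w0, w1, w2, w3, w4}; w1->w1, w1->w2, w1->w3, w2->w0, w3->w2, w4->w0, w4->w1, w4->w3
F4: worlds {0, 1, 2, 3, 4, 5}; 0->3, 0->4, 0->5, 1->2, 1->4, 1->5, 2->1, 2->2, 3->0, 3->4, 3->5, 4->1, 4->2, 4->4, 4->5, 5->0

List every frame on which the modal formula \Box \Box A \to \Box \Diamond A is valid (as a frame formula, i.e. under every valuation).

This is the axiom for a generalized confluence (Geach) condition; its first-order frame correspondent is \forall x \forall z (xRz \to \exists w (x R^2 w \wedge zRw)).
F1: satisfies the condition.
F2: satisfies the condition.
F3: fails — w2Rw0 but no w with w2R²w and w0Rw.
F4: satisfies the condition.

F1, F2, F4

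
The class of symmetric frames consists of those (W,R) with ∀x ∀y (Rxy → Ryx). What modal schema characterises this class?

r → □◇r

The condition is symmetry. The B schema r → □◇r defines it.
Suppose r→□◇r is valid. Take Rxy and set V(r)={x}. Then r at x, so □◇r at x, so ◇r at y, so some z with Ryz has r; z=x, i.e. Ryx.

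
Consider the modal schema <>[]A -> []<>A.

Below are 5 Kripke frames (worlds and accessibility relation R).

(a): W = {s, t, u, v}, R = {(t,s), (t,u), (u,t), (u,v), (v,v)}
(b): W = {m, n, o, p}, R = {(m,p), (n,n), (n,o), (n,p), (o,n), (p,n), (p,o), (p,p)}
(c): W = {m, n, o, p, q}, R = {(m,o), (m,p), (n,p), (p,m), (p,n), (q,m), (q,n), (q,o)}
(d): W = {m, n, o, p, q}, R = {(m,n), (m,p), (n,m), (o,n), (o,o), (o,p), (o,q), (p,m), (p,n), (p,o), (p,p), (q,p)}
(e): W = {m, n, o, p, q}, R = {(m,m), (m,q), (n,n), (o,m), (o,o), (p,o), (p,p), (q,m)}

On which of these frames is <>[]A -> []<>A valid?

(b), (e)

This is the axiom for convergence; its first-order frame correspondent is forall x forall y forall z (Rxy & Rxz -> exists w (Ryw & Rzw)).
(a): fails — Rts and Rts but s and s have no common successor.
(b): condition met.
(c): fails — Rmo and Rmo but o and o have no common successor.
(d): fails — Ron and Roo but n and o have no common successor.
(e): condition met.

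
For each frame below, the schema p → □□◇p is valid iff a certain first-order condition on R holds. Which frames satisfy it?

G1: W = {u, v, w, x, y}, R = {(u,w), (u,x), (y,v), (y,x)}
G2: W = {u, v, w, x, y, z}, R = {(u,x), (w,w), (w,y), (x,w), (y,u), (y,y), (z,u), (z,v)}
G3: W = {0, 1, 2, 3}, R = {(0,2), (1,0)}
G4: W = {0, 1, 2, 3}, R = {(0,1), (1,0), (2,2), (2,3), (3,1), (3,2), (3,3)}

This is the axiom for a generalized confluence (Geach) condition; its first-order frame correspondent is ∀x ∀z (xR²z → ∃w (x = w ∧ zRw)).
G1: holds.
G2: fails — uR²w but no t with u=t and wRt.
G3: fails — 1R²2 but no w with 1=w and 2Rw.
G4: fails — 0R²0 but no w with 0=w and 0Rw.

G1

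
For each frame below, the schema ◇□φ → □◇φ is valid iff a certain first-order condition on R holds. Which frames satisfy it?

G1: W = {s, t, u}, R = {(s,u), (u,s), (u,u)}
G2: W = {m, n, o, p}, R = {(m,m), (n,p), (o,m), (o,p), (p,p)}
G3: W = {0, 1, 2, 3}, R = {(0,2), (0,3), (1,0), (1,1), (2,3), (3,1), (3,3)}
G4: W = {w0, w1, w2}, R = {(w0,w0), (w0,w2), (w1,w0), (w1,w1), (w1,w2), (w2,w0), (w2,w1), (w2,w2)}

This is the axiom for convergence; its first-order frame correspondent is ∀x ∀y ∀z (Rxy ∧ Rxz → ∃w (Ryw ∧ Rzw)).
G1: satisfies the condition.
G2: fails — Rom and Rop but m and p have no common successor.
G3: fails — R10 and R11 but 0 and 1 have no common successor.
G4: satisfies the condition.
Valid on: G1, G4.

G1, G4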